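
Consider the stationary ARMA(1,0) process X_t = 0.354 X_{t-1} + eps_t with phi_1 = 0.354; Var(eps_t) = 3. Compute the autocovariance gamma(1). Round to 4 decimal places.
\gamma(1) = 1.2142

Multiply the model equation by X_{t-k} and take expectations. With theta_0 = psi_0 = 1 and psi_j the MA(infinity) weights, this gives
  gamma(k) - sum_i phi_i gamma(k-i) = c_k,
  c_k = sigma^2 * sum_{j=k..q} theta_j psi_{j-k}   (c_k = 0 for k > q),
using gamma(-m) = gamma(m).
Pure AR (q = 0): c_0 = sigma^2 = 3, c_k = 0 for k >= 1.
Equations for k = 0 and k = 1 (AR order 1):
  gamma(0) = phi_1 gamma(1) + c_0
  gamma(1) = phi_1 gamma(0) + c_1
Substituting the second into the first: gamma(0) (1 - phi_1^2) = c_0 + phi_1 c_1, so
  gamma(0) = c_0 / (1 - phi_1^2) = 3 / (1 - (0.354)^2) = 3 / 0.874684 = 3.42981.
  gamma(1) = phi_1 gamma(0) = (0.354)(3.42981) = 1.214153.
Therefore gamma(1) = 1.2142 (to 4 decimal places).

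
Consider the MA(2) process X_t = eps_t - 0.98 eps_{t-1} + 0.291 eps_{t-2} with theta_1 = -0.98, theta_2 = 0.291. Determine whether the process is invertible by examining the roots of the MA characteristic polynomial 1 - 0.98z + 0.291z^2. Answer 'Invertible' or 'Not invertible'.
\text{Invertible}

The MA(q) characteristic polynomial is P(z) = 1 - 0.98z + 0.291z^2.
Invertibility requires all roots to lie outside the unit circle, i.e. |z| > 1 for every root.
Set 1 + (-0.98) z + (0.291) z^2 = 0, i.e. a z^2 + b z + c = 0 with a = 0.291, b = -0.98, c = 1.
Discriminant D = b^2 - 4ac = (-0.98)^2 - 4*(0.291)*1 = 0.9604 - (1.164) = -0.2036.
D < 0, so the roots are the complex-conjugate pair z = (-b +/- i sqrt(-D)) / (2a) = 1.6838 +/- 0.7753i.
For a conjugate pair |z|^2 = z * conj(z) = (product of roots) = c/a = 1/(0.291) = 3.436426, so |z| = sqrt(3.436426) = 1.8538 for both roots.
Moduli of all roots: 1.8538, 1.8538.
All moduli strictly greater than 1? Yes.
Verdict: Invertible.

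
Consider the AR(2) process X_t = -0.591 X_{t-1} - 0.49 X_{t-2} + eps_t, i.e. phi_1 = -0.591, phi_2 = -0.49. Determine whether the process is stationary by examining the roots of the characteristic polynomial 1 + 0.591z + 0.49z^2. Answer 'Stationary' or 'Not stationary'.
\text{Stationary}

The AR(p) characteristic polynomial is P(z) = 1 + 0.591z + 0.49z^2.
Stationarity requires all roots to lie outside the unit circle, i.e. |z| > 1 for every root.
Set 1 + (0.591) z + (0.49) z^2 = 0, i.e. a z^2 + b z + c = 0 with a = 0.49, b = 0.591, c = 1.
Discriminant D = b^2 - 4ac = (0.591)^2 - 4*(0.49)*1 = 0.349281 - (1.96) = -1.610719.
D < 0, so the roots are the complex-conjugate pair z = (-b +/- i sqrt(-D)) / (2a) = -0.6031 +/- 1.295i.
For a conjugate pair |z|^2 = z * conj(z) = (product of roots) = c/a = 1/(0.49) = 2.040816, so |z| = sqrt(2.040816) = 1.4286 for both roots.
Moduli of all roots: 1.4286, 1.4286.
All moduli strictly greater than 1? Yes.
Verdict: Stationary.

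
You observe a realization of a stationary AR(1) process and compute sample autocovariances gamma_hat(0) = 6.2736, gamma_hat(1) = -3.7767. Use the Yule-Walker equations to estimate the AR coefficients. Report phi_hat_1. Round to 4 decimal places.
\hat\phi_{1} = -0.6020

The Yule-Walker equations for an AR(p) process read, in matrix form,
  Gamma_p phi = r_p,   with   (Gamma_p)_{ij} = gamma(|i - j|),
                       (r_p)_i = gamma(i),   i,j = 1..p.
Substitute the sample gammas (Toeplitz matrix and right-hand side of size 1):
  Gamma_p = [[6.2736]]
  r_p     = [-3.7767]
With p = 1 this is the single equation gamma(0) phi_1 = gamma(1):
  phi_hat_1 = gamma(1) / gamma(0) = -3.7767 / 6.2736 = -0.6020.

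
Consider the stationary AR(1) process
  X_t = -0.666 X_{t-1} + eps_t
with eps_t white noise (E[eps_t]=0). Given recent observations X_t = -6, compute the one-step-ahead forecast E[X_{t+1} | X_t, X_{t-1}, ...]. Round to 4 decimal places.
E[X_{t+1} \mid \mathcal F_t] = 3.9960

For an AR(p) model X_t = c + sum_i phi_i X_{t-i} + eps_t, the
one-step-ahead conditional mean is
  E[X_{t+1} | X_t, ...] = c + sum_i phi_i X_{t+1-i}.
Substitute known values:
  E[X_{t+1} | ...] = (-0.666) * (-6)
                   = 3.9960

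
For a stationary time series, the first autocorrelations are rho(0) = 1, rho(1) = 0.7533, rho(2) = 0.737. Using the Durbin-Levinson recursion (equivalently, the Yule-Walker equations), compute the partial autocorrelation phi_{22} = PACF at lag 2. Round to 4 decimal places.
\phi_{22} = 0.3920

The PACF at lag k is phi_{kk}, the last component of the solution
to the Yule-Walker system G_k phi = r_k where
  (G_k)_{ij} = rho(|i - j|), (r_k)_i = rho(i), i,j = 1..k.
Equivalently, Durbin-Levinson gives phi_{kk} iteratively:
  phi_{11} = rho(1)
  phi_{kk} = [rho(k) - sum_{j=1..k-1} phi_{k-1,j} rho(k-j)]
            / [1 - sum_{j=1..k-1} phi_{k-1,j} rho(j)],
  phi_{k,j} = phi_{k-1,j} - phi_{kk} phi_{k-1,k-j},  j = 1..k-1.
Step k = 1:
  phi_11 = rho(1) = 0.7533.
Step k = 2:
  phi_22 = [rho(2) - phi_11 rho(1)] / [1 - phi_11 rho(1)] = [0.737 - (0.7533)(0.7533)] / [1 - (0.7533)(0.7533)]
         = 0.16953911 / 0.43253911 = 0.392.
Therefore phi_{22} = 0.3920.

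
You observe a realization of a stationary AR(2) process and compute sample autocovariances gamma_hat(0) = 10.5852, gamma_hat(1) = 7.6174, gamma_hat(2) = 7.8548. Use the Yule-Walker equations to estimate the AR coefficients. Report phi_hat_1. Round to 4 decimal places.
\hat\phi_{1} = 0.3850

The Yule-Walker equations for an AR(p) process read, in matrix form,
  Gamma_p phi = r_p,   with   (Gamma_p)_{ij} = gamma(|i - j|),
                       (r_p)_i = gamma(i),   i,j = 1..p.
Substitute the sample gammas (Toeplitz matrix and right-hand side of size 2):
  Gamma_p = [[10.5852, 7.6174], [7.6174, 10.5852]]
  r_p     = [7.6174, 7.8548]
Written out:
  10.5852 phi_1 + 7.6174 phi_2 = 7.6174
  7.6174 phi_1 + 10.5852 phi_2 = 7.8548
Solve by Cramer's rule:
  det = gamma(0)^2 - gamma(1)^2 = (10.5852)^2 - (7.6174)^2 = 112.04645904 - 58.02478276 = 54.02167628
  phi_hat_1 = [gamma(1) gamma(0) - gamma(1) gamma(2)] / det = [(7.6174)(10.5852) - (7.6174)(7.8548)] / 54.02167628 = 20.79854896 / 54.02167628 = 0.385
  phi_hat_2 = [gamma(0) gamma(2) - gamma(1)^2] / det = [(10.5852)(7.8548) - (7.6174)^2] / 54.02167628 = 25.1198462 / 54.02167628 = 0.465
So phi_hat = [0.3850, 0.4650].
Therefore phi_hat_1 = 0.3850.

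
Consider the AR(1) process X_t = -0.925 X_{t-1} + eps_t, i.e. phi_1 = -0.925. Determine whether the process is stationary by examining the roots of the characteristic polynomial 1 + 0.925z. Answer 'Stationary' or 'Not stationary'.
\text{Stationary}

The AR(p) characteristic polynomial is P(z) = 1 + 0.925z.
Stationarity requires all roots to lie outside the unit circle, i.e. |z| > 1 for every root.
This is linear in z: 1 + (0.925) z = 0  =>  z = -1/(0.925) = -1.081081,  |z| = 1.081081.
Moduli of all roots: 1.0811.
All moduli strictly greater than 1? Yes.
Verdict: Stationary.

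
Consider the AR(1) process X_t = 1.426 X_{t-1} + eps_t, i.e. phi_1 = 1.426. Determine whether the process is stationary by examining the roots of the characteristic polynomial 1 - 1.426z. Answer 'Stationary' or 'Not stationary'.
\text{Not stationary}

The AR(p) characteristic polynomial is P(z) = 1 - 1.426z.
Stationarity requires all roots to lie outside the unit circle, i.e. |z| > 1 for every root.
This is linear in z: 1 + (-1.426) z = 0  =>  z = -1/(-1.426) = 0.701262,  |z| = 0.701262.
Moduli of all roots: 0.7013.
All moduli strictly greater than 1? No.
Verdict: Not stationary.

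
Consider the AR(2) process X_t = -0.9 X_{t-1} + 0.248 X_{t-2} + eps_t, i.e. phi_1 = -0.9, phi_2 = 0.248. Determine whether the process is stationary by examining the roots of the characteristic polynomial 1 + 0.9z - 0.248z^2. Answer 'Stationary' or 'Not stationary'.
\text{Not stationary}

The AR(p) characteristic polynomial is P(z) = 1 + 0.9z - 0.248z^2.
Stationarity requires all roots to lie outside the unit circle, i.e. |z| > 1 for every root.
Set 1 + (0.9) z + (-0.248) z^2 = 0, i.e. a z^2 + b z + c = 0 with a = -0.248, b = 0.9, c = 1.
Discriminant D = b^2 - 4ac = (0.9)^2 - 4*(-0.248)*1 = 0.81 - (-0.992) = 1.802.
D >= 0, so the roots are real: z = (-b +/- sqrt(D)) / (2a) = (-0.9 +/- 1.342386) / (-0.496).
  z_1 = (-0.9 + 1.342386) / (-0.496) = -0.8919,   |z_1| = 0.8919.
  z_2 = (-0.9 - 1.342386) / (-0.496) = 4.5209,   |z_2| = 4.5209.
Moduli of all roots: 0.8919, 4.5209.
All moduli strictly greater than 1? No.
Verdict: Not stationary.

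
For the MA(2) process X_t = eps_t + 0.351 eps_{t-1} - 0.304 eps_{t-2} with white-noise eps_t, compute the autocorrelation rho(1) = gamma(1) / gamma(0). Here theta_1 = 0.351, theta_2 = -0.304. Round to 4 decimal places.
\rho(1) = 0.2010

For an MA(q) process with theta_0 = 1, the autocovariance is
  gamma(k) = sigma^2 * sum_{i=0..q-k} theta_i * theta_{i+k},
and rho(k) = gamma(k) / gamma(0). Sigma^2 cancels.
  numerator   = (1)*(0.351) + (0.351)*(-0.304) = 0.244296.
  denominator = (1)^2 + (0.351)^2 + (-0.304)^2 = 1.215617.
  rho(1) = 0.244296 / 1.215617 = 0.2010.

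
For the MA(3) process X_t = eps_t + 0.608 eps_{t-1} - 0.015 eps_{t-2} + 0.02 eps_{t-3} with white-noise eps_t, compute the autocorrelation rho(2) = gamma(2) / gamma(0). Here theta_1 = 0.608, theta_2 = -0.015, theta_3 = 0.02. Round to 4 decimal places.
\rho(2) = -0.0021

For an MA(q) process with theta_0 = 1, the autocovariance is
  gamma(k) = sigma^2 * sum_{i=0..q-k} theta_i * theta_{i+k},
and rho(k) = gamma(k) / gamma(0). Sigma^2 cancels.
  numerator   = (1)*(-0.015) + (0.608)*(0.02) = -0.00284.
  denominator = (1)^2 + (0.608)^2 + (-0.015)^2 + (0.02)^2 = 1.370289.
  rho(2) = -0.00284 / 1.370289 = -0.0021.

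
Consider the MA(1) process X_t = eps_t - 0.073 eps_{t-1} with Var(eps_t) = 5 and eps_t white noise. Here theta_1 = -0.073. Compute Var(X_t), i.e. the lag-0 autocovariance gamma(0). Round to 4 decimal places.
\gamma(0) = 5.0266

For an MA(q) process X_t = eps_t + sum_i theta_i eps_{t-i} with
Var(eps_t) = sigma^2, the variance is
  gamma(0) = sigma^2 * (1 + sum_i theta_i^2).
  sum_i theta_i^2 = (-0.073)^2 = 0.005329.
  gamma(0) = 5 * (1 + 0.005329) = 5 * 1.005329 = 5.026645, which rounds to 5.0266.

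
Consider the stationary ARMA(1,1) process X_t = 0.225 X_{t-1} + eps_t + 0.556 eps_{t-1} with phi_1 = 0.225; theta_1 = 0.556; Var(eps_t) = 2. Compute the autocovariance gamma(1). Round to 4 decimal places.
\gamma(1) = 1.8511

Multiply the model equation by X_{t-k} and take expectations. With theta_0 = psi_0 = 1 and psi_j the MA(infinity) weights, this gives
  gamma(k) - sum_i phi_i gamma(k-i) = c_k,
  c_k = sigma^2 * sum_{j=k..q} theta_j psi_{j-k}   (c_k = 0 for k > q),
using gamma(-m) = gamma(m).
psi-weights needed (psi_j = theta_j + sum_i phi_i psi_{j-i}):
  psi_1 = theta_1 + phi_1 = 0.556 + (0.225) = 0.781
Right-hand sides:
  c_0 = sigma^2 (1 + theta_1 psi_1) = 2 * (1 + (0.556)(0.781)) = 2 * 1.434236 = 2.868472
  c_1 = sigma^2 theta_1 = 2 * (0.556) = 1.112
  c_2 = 0
Equations for k = 0 and k = 1 (AR order 1):
  gamma(0) = phi_1 gamma(1) + c_0
  gamma(1) = phi_1 gamma(0) + c_1
Substituting the second into the first: gamma(0) (1 - phi_1^2) = c_0 + phi_1 c_1, so
  gamma(0) = (c_0 + phi_1 c_1) / (1 - phi_1^2) = (2.868472 + (0.225)(1.112)) / (1 - (0.225)^2) = 3.118672 / 0.949375 = 3.284974.
  gamma(1) = phi_1 gamma(0) + c_1 = (0.225)(3.284974) + (1.112) = 1.851119.
Therefore gamma(1) = 1.8511 (to 4 decimal places).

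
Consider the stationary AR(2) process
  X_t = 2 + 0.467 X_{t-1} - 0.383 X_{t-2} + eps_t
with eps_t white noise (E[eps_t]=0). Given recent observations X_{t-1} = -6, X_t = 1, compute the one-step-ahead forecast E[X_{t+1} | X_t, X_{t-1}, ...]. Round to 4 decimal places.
E[X_{t+1} \mid \mathcal F_t] = 4.7650

For an AR(p) model X_t = c + sum_i phi_i X_{t-i} + eps_t, the
one-step-ahead conditional mean is
  E[X_{t+1} | X_t, ...] = c + sum_i phi_i X_{t+1-i}.
Substitute known values:
  E[X_{t+1} | ...] = 2 + (0.467) * (1) + (-0.383) * (-6)
                   = 4.7650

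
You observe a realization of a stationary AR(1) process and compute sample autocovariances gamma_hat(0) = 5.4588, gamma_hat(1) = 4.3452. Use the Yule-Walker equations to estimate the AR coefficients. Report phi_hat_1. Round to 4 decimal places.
\hat\phi_{1} = 0.7960

The Yule-Walker equations for an AR(p) process read, in matrix form,
  Gamma_p phi = r_p,   with   (Gamma_p)_{ij} = gamma(|i - j|),
                       (r_p)_i = gamma(i),   i,j = 1..p.
Substitute the sample gammas (Toeplitz matrix and right-hand side of size 1):
  Gamma_p = [[5.4588]]
  r_p     = [4.3452]
With p = 1 this is the single equation gamma(0) phi_1 = gamma(1):
  phi_hat_1 = gamma(1) / gamma(0) = 4.3452 / 5.4588 = 0.7960.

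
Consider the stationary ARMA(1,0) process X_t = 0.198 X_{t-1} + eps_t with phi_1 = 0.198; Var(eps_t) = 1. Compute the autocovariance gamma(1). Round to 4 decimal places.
\gamma(1) = 0.2061

Multiply the model equation by X_{t-k} and take expectations. With theta_0 = psi_0 = 1 and psi_j the MA(infinity) weights, this gives
  gamma(k) - sum_i phi_i gamma(k-i) = c_k,
  c_k = sigma^2 * sum_{j=k..q} theta_j psi_{j-k}   (c_k = 0 for k > q),
using gamma(-m) = gamma(m).
Pure AR (q = 0): c_0 = sigma^2 = 1, c_k = 0 for k >= 1.
Equations for k = 0 and k = 1 (AR order 1):
  gamma(0) = phi_1 gamma(1) + c_0
  gamma(1) = phi_1 gamma(0) + c_1
Substituting the second into the first: gamma(0) (1 - phi_1^2) = c_0 + phi_1 c_1, so
  gamma(0) = c_0 / (1 - phi_1^2) = 1 / (1 - (0.198)^2) = 1 / 0.960796 = 1.040804.
  gamma(1) = phi_1 gamma(0) = (0.198)(1.040804) = 0.206079.
Therefore gamma(1) = 0.2061 (to 4 decimal places).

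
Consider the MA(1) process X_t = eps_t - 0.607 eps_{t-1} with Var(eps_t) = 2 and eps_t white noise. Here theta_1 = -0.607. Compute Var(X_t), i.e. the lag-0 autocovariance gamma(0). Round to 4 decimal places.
\gamma(0) = 2.7369

For an MA(q) process X_t = eps_t + sum_i theta_i eps_{t-i} with
Var(eps_t) = sigma^2, the variance is
  gamma(0) = sigma^2 * (1 + sum_i theta_i^2).
  sum_i theta_i^2 = (-0.607)^2 = 0.368449.
  gamma(0) = 2 * (1 + 0.368449) = 2 * 1.368449 = 2.736898, which rounds to 2.7369.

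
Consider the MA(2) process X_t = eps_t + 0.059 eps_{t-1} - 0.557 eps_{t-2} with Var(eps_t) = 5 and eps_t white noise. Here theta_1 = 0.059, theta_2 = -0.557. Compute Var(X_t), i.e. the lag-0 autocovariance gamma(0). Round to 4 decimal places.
\gamma(0) = 6.5687

For an MA(q) process X_t = eps_t + sum_i theta_i eps_{t-i} with
Var(eps_t) = sigma^2, the variance is
  gamma(0) = sigma^2 * (1 + sum_i theta_i^2).
  sum_i theta_i^2 = (0.059)^2 + (-0.557)^2 = 0.003481 + 0.310249 = 0.31373.
  gamma(0) = 5 * (1 + 0.31373) = 5 * 1.31373 = 6.56865, which rounds to 6.5687.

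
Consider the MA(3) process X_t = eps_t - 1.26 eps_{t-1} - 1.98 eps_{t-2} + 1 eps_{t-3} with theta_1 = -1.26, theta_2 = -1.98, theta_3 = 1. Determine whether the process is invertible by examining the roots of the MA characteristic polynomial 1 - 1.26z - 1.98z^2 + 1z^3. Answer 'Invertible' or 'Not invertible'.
\text{Not invertible}

The MA(q) characteristic polynomial is P(z) = 1 - 1.26z - 1.98z^2 + 1z^3.
Invertibility requires all roots to lie outside the unit circle, i.e. |z| > 1 for every root.
Degree 3: look for a simple real root z0 first, then factor out (1 - z/z0) and solve the remaining quadratic.
Testing z0 = 0.5: P(0.5) = 1 + (-1.26)(0.5) + (-1.98)(0.5)^2 + (1)(0.5)^3
  = 1 + (-0.63) + (-0.495) + (0.125) = 0.  So z_0 = 0.5 is a root, |z_0| = 0.5.
Divide out the factor (1 - 2 z) = (1 - z/z0) (since 1/z0 = 2):
  P(z) = (1 - 2 z)(1 + (0.74) z + (-0.5) z^2)
  [check: z-coef 0.74 - (2) = -1.26; z^2-coef -0.5 - (2)(0.74) = -1.98; z^3-coef -(2)(-0.5) = 1.]
Remaining roots from the quadratic factor 1 + (0.74) z + (-0.5) z^2:
  Set 1 + (0.74) z + (-0.5) z^2 = 0, i.e. a z^2 + b z + c = 0 with a = -0.5, b = 0.74, c = 1.
  Discriminant D = b^2 - 4ac = (0.74)^2 - 4*(-0.5)*1 = 0.5476 - (-2) = 2.5476.
  D >= 0, so the roots are real: z = (-b +/- sqrt(D)) / (2a) = (-0.74 +/- 1.59612) / (-1).
    z_1 = (-0.74 + 1.59612) / (-1) = -0.8561,   |z_1| = 0.8561.
    z_2 = (-0.74 - 1.59612) / (-1) = 2.3361,   |z_2| = 2.3361.
Moduli of all roots: 0.5000, 0.8561, 2.3361.
All moduli strictly greater than 1? No.
Verdict: Not invertible.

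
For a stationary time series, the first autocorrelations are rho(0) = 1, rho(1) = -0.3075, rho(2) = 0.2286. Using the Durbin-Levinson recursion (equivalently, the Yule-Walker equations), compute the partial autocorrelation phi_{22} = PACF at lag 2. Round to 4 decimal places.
\phi_{22} = 0.1480

The PACF at lag k is phi_{kk}, the last component of the solution
to the Yule-Walker system G_k phi = r_k where
  (G_k)_{ij} = rho(|i - j|), (r_k)_i = rho(i), i,j = 1..k.
Equivalently, Durbin-Levinson gives phi_{kk} iteratively:
  phi_{11} = rho(1)
  phi_{kk} = [rho(k) - sum_{j=1..k-1} phi_{k-1,j} rho(k-j)]
            / [1 - sum_{j=1..k-1} phi_{k-1,j} rho(j)],
  phi_{k,j} = phi_{k-1,j} - phi_{kk} phi_{k-1,k-j},  j = 1..k-1.
Step k = 1:
  phi_11 = rho(1) = -0.3075.
Step k = 2:
  phi_22 = [rho(2) - phi_11 rho(1)] / [1 - phi_11 rho(1)] = [0.2286 - (-0.3075)(-0.3075)] / [1 - (-0.3075)(-0.3075)]
         = 0.13404375 / 0.90544375 = 0.148.
Therefore phi_{22} = 0.1480.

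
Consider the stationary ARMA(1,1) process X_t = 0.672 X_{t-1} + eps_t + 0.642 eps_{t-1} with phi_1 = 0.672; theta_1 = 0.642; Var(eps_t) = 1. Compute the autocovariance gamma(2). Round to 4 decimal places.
\gamma(2) = 2.3047

Multiply the model equation by X_{t-k} and take expectations. With theta_0 = psi_0 = 1 and psi_j the MA(infinity) weights, this gives
  gamma(k) - sum_i phi_i gamma(k-i) = c_k,
  c_k = sigma^2 * sum_{j=k..q} theta_j psi_{j-k}   (c_k = 0 for k > q),
using gamma(-m) = gamma(m).
psi-weights needed (psi_j = theta_j + sum_i phi_i psi_{j-i}):
  psi_1 = theta_1 + phi_1 = 0.642 + (0.672) = 1.314
Right-hand sides:
  c_0 = sigma^2 (1 + theta_1 psi_1) = 1 * (1 + (0.642)(1.314)) = 1 * 1.843588 = 1.843588
  c_1 = sigma^2 theta_1 = 1 * (0.642) = 0.642
  c_2 = 0
Equations for k = 0 and k = 1 (AR order 1):
  gamma(0) = phi_1 gamma(1) + c_0
  gamma(1) = phi_1 gamma(0) + c_1
Substituting the second into the first: gamma(0) (1 - phi_1^2) = c_0 + phi_1 c_1, so
  gamma(0) = (c_0 + phi_1 c_1) / (1 - phi_1^2) = (1.843588 + (0.672)(0.642)) / (1 - (0.672)^2) = 2.275012 / 0.548416 = 4.148333.
  gamma(1) = phi_1 gamma(0) + c_1 = (0.672)(4.148333) + (0.642) = 3.42968.
For k = 2 (> q): gamma(2) = phi_1 gamma(1) = (0.672)(3.42968) = 2.304745.
Therefore gamma(2) = 2.3047 (to 4 decimal places).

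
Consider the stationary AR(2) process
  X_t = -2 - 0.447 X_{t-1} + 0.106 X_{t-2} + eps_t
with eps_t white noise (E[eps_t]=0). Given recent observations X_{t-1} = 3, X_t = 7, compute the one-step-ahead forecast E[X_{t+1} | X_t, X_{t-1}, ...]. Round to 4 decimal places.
E[X_{t+1} \mid \mathcal F_t] = -4.8110

For an AR(p) model X_t = c + sum_i phi_i X_{t-i} + eps_t, the
one-step-ahead conditional mean is
  E[X_{t+1} | X_t, ...] = c + sum_i phi_i X_{t+1-i}.
Substitute known values:
  E[X_{t+1} | ...] = -2 + (-0.447) * (7) + (0.106) * (3)
                   = -4.8110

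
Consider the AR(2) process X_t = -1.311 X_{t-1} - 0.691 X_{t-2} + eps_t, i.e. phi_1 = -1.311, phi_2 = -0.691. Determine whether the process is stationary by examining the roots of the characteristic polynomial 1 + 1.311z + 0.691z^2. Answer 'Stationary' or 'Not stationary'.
\text{Stationary}

The AR(p) characteristic polynomial is P(z) = 1 + 1.311z + 0.691z^2.
Stationarity requires all roots to lie outside the unit circle, i.e. |z| > 1 for every root.
Set 1 + (1.311) z + (0.691) z^2 = 0, i.e. a z^2 + b z + c = 0 with a = 0.691, b = 1.311, c = 1.
Discriminant D = b^2 - 4ac = (1.311)^2 - 4*(0.691)*1 = 1.718721 - (2.764) = -1.045279.
D < 0, so the roots are the complex-conjugate pair z = (-b +/- i sqrt(-D)) / (2a) = -0.9486 +/- 0.7398i.
For a conjugate pair |z|^2 = z * conj(z) = (product of roots) = c/a = 1/(0.691) = 1.447178, so |z| = sqrt(1.447178) = 1.203 for both roots.
Moduli of all roots: 1.2030, 1.2030.
All moduli strictly greater than 1? Yes.
Verdict: Stationary.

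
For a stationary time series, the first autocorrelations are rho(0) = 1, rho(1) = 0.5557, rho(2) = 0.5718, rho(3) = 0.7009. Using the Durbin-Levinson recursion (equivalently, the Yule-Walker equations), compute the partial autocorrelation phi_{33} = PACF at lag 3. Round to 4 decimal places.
\phi_{33} = 0.4950

The PACF at lag k is phi_{kk}, the last component of the solution
to the Yule-Walker system G_k phi = r_k where
  (G_k)_{ij} = rho(|i - j|), (r_k)_i = rho(i), i,j = 1..k.
Equivalently, Durbin-Levinson gives phi_{kk} iteratively:
  phi_{11} = rho(1)
  phi_{kk} = [rho(k) - sum_{j=1..k-1} phi_{k-1,j} rho(k-j)]
            / [1 - sum_{j=1..k-1} phi_{k-1,j} rho(j)],
  phi_{k,j} = phi_{k-1,j} - phi_{kk} phi_{k-1,k-j},  j = 1..k-1.
Step k = 1:
  phi_11 = rho(1) = 0.5557.
Step k = 2:
  phi_22 = [rho(2) - phi_11 rho(1)] / [1 - phi_11 rho(1)] = [0.5718 - (0.5557)(0.5557)] / [1 - (0.5557)(0.5557)]
         = 0.26299751 / 0.69119751 = 0.380495.
  Update: phi_21 = phi_11 - phi_22 phi_11 = 0.5557 - (0.380495)(0.5557) = 0.344259.
Step k = 3:
  phi_33 = [rho(3) - phi_21 rho(2) - phi_22 rho(1)] / [1 - phi_21 rho(1) - phi_22 rho(2)]
    numerator   = 0.7009 - (0.344259)(0.5718) - (0.380495)(0.5557) = 0.29261157
    denominator = 1 - (0.344259)(0.5557) - (0.380495)(0.5718) = 0.59112815
  phi_33 = 0.29261157 / 0.59112815 = 0.495.
Therefore phi_{33} = 0.4950.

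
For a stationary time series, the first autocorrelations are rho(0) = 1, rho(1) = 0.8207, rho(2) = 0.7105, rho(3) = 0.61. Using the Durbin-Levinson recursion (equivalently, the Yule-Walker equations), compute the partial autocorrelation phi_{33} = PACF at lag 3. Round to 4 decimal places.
\phi_{33} = 0.0000

The PACF at lag k is phi_{kk}, the last component of the solution
to the Yule-Walker system G_k phi = r_k where
  (G_k)_{ij} = rho(|i - j|), (r_k)_i = rho(i), i,j = 1..k.
Equivalently, Durbin-Levinson gives phi_{kk} iteratively:
  phi_{11} = rho(1)
  phi_{kk} = [rho(k) - sum_{j=1..k-1} phi_{k-1,j} rho(k-j)]
            / [1 - sum_{j=1..k-1} phi_{k-1,j} rho(j)],
  phi_{k,j} = phi_{k-1,j} - phi_{kk} phi_{k-1,k-j},  j = 1..k-1.
Step k = 1:
  phi_11 = rho(1) = 0.8207.
Step k = 2:
  phi_22 = [rho(2) - phi_11 rho(1)] / [1 - phi_11 rho(1)] = [0.7105 - (0.8207)(0.8207)] / [1 - (0.8207)(0.8207)]
         = 0.03695151 / 0.32645151 = 0.113191.
  Update: phi_21 = phi_11 - phi_22 phi_11 = 0.8207 - (0.113191)(0.8207) = 0.727804.
Step k = 3:
  phi_33 = [rho(3) - phi_21 rho(2) - phi_22 rho(1)] / [1 - phi_21 rho(1) - phi_22 rho(2)]
    numerator   = 0.61 - (0.727804)(0.7105) - (0.113191)(0.8207) = -0.0000008
    denominator = 1 - (0.727804)(0.8207) - (0.113191)(0.7105) = 0.32226892
  phi_33 = -0.0000008 / 0.32226892 = 0.
Therefore phi_{33} = 0.0000.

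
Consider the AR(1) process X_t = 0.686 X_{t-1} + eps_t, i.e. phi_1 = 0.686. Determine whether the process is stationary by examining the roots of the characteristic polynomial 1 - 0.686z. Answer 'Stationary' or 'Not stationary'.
\text{Stationary}

The AR(p) characteristic polynomial is P(z) = 1 - 0.686z.
Stationarity requires all roots to lie outside the unit circle, i.e. |z| > 1 for every root.
This is linear in z: 1 + (-0.686) z = 0  =>  z = -1/(-0.686) = 1.457726,  |z| = 1.457726.
Moduli of all roots: 1.4577.
All moduli strictly greater than 1? Yes.
Verdict: Stationary.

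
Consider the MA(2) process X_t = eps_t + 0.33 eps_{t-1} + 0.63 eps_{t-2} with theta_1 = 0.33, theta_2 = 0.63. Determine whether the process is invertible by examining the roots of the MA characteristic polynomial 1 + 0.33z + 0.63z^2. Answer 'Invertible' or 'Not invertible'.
\text{Invertible}

The MA(q) characteristic polynomial is P(z) = 1 + 0.33z + 0.63z^2.
Invertibility requires all roots to lie outside the unit circle, i.e. |z| > 1 for every root.
Set 1 + (0.33) z + (0.63) z^2 = 0, i.e. a z^2 + b z + c = 0 with a = 0.63, b = 0.33, c = 1.
Discriminant D = b^2 - 4ac = (0.33)^2 - 4*(0.63)*1 = 0.1089 - (2.52) = -2.4111.
D < 0, so the roots are the complex-conjugate pair z = (-b +/- i sqrt(-D)) / (2a) = -0.2619 +/- 1.2324i.
For a conjugate pair |z|^2 = z * conj(z) = (product of roots) = c/a = 1/(0.63) = 1.587302, so |z| = sqrt(1.587302) = 1.2599 for both roots.
Moduli of all roots: 1.2599, 1.2599.
All moduli strictly greater than 1? Yes.
Verdict: Invertible.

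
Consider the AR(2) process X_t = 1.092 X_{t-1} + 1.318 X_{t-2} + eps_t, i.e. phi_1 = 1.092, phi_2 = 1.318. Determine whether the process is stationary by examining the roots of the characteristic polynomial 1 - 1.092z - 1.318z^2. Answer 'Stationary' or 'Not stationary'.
\text{Not stationary}

The AR(p) characteristic polynomial is P(z) = 1 - 1.092z - 1.318z^2.
Stationarity requires all roots to lie outside the unit circle, i.e. |z| > 1 for every root.
Set 1 + (-1.092) z + (-1.318) z^2 = 0, i.e. a z^2 + b z + c = 0 with a = -1.318, b = -1.092, c = 1.
Discriminant D = b^2 - 4ac = (-1.092)^2 - 4*(-1.318)*1 = 1.192464 - (-5.272) = 6.464464.
D >= 0, so the roots are real: z = (-b +/- sqrt(D)) / (2a) = (1.092 +/- 2.542531) / (-2.636).
  z_1 = (1.092 + 2.542531) / (-2.636) = -1.3788,   |z_1| = 1.3788.
  z_2 = (1.092 - 2.542531) / (-2.636) = 0.5503,   |z_2| = 0.5503.
Moduli of all roots: 1.3788, 0.5503.
All moduli strictly greater than 1? No.
Verdict: Not stationary.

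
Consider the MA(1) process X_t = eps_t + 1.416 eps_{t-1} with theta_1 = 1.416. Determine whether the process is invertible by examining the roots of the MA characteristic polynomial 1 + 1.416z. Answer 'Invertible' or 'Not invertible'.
\text{Not invertible}

The MA(q) characteristic polynomial is P(z) = 1 + 1.416z.
Invertibility requires all roots to lie outside the unit circle, i.e. |z| > 1 for every root.
This is linear in z: 1 + (1.416) z = 0  =>  z = -1/(1.416) = -0.706215,  |z| = 0.706215.
Moduli of all roots: 0.7062.
All moduli strictly greater than 1? No.
Verdict: Not invertible.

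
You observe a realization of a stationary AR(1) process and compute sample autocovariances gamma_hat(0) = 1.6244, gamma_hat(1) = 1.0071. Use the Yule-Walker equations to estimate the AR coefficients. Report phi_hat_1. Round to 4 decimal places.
\hat\phi_{1} = 0.6200

The Yule-Walker equations for an AR(p) process read, in matrix form,
  Gamma_p phi = r_p,   with   (Gamma_p)_{ij} = gamma(|i - j|),
                       (r_p)_i = gamma(i),   i,j = 1..p.
Substitute the sample gammas (Toeplitz matrix and right-hand side of size 1):
  Gamma_p = [[1.6244]]
  r_p     = [1.0071]
With p = 1 this is the single equation gamma(0) phi_1 = gamma(1):
  phi_hat_1 = gamma(1) / gamma(0) = 1.0071 / 1.6244 = 0.6200.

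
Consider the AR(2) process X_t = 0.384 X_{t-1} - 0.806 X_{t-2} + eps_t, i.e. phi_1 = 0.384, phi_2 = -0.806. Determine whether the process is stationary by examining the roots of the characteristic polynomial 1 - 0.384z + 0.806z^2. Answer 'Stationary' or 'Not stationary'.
\text{Stationary}

The AR(p) characteristic polynomial is P(z) = 1 - 0.384z + 0.806z^2.
Stationarity requires all roots to lie outside the unit circle, i.e. |z| > 1 for every root.
Set 1 + (-0.384) z + (0.806) z^2 = 0, i.e. a z^2 + b z + c = 0 with a = 0.806, b = -0.384, c = 1.
Discriminant D = b^2 - 4ac = (-0.384)^2 - 4*(0.806)*1 = 0.147456 - (3.224) = -3.076544.
D < 0, so the roots are the complex-conjugate pair z = (-b +/- i sqrt(-D)) / (2a) = 0.2382 +/- 1.0881i.
For a conjugate pair |z|^2 = z * conj(z) = (product of roots) = c/a = 1/(0.806) = 1.240695, so |z| = sqrt(1.240695) = 1.1139 for both roots.
Moduli of all roots: 1.1139, 1.1139.
All moduli strictly greater than 1? Yes.
Verdict: Stationary.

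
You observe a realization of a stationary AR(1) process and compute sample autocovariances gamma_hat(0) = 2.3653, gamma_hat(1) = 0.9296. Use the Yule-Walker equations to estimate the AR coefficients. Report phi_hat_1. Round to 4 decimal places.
\hat\phi_{1} = 0.3930

The Yule-Walker equations for an AR(p) process read, in matrix form,
  Gamma_p phi = r_p,   with   (Gamma_p)_{ij} = gamma(|i - j|),
                       (r_p)_i = gamma(i),   i,j = 1..p.
Substitute the sample gammas (Toeplitz matrix and right-hand side of size 1):
  Gamma_p = [[2.3653]]
  r_p     = [0.9296]
With p = 1 this is the single equation gamma(0) phi_1 = gamma(1):
  phi_hat_1 = gamma(1) / gamma(0) = 0.9296 / 2.3653 = 0.3930.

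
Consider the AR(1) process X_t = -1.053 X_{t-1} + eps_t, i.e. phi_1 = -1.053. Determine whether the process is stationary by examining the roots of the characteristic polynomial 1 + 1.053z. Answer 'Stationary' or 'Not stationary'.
\text{Not stationary}

The AR(p) characteristic polynomial is P(z) = 1 + 1.053z.
Stationarity requires all roots to lie outside the unit circle, i.e. |z| > 1 for every root.
This is linear in z: 1 + (1.053) z = 0  =>  z = -1/(1.053) = -0.949668,  |z| = 0.949668.
Moduli of all roots: 0.9497.
All moduli strictly greater than 1? No.
Verdict: Not stationary.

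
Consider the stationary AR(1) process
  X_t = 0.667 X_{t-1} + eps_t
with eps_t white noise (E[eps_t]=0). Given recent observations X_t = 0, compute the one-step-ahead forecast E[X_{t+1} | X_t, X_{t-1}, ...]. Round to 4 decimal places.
E[X_{t+1} \mid \mathcal F_t] = 0.0000

For an AR(p) model X_t = c + sum_i phi_i X_{t-i} + eps_t, the
one-step-ahead conditional mean is
  E[X_{t+1} | X_t, ...] = c + sum_i phi_i X_{t+1-i}.
Substitute known values:
  E[X_{t+1} | ...] = (0.667) * (0)
                   = 0.0000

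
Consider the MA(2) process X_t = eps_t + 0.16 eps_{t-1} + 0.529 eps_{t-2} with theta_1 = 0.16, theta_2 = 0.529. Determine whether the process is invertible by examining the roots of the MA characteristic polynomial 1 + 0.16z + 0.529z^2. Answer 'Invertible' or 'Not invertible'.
\text{Invertible}

The MA(q) characteristic polynomial is P(z) = 1 + 0.16z + 0.529z^2.
Invertibility requires all roots to lie outside the unit circle, i.e. |z| > 1 for every root.
Set 1 + (0.16) z + (0.529) z^2 = 0, i.e. a z^2 + b z + c = 0 with a = 0.529, b = 0.16, c = 1.
Discriminant D = b^2 - 4ac = (0.16)^2 - 4*(0.529)*1 = 0.0256 - (2.116) = -2.0904.
D < 0, so the roots are the complex-conjugate pair z = (-b +/- i sqrt(-D)) / (2a) = -0.1512 +/- 1.3666i.
For a conjugate pair |z|^2 = z * conj(z) = (product of roots) = c/a = 1/(0.529) = 1.890359, so |z| = sqrt(1.890359) = 1.3749 for both roots.
Moduli of all roots: 1.3749, 1.3749.
All moduli strictly greater than 1? Yes.
Verdict: Invertible.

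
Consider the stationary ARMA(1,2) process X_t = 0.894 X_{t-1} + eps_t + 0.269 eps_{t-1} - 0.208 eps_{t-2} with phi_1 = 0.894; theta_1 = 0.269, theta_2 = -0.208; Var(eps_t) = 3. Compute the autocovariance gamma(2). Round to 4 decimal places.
\gamma(2) = 13.3511

Multiply the model equation by X_{t-k} and take expectations. With theta_0 = psi_0 = 1 and psi_j the MA(infinity) weights, this gives
  gamma(k) - sum_i phi_i gamma(k-i) = c_k,
  c_k = sigma^2 * sum_{j=k..q} theta_j psi_{j-k}   (c_k = 0 for k > q),
using gamma(-m) = gamma(m).
psi-weights needed (psi_j = theta_j + sum_i phi_i psi_{j-i}):
  psi_1 = theta_1 + phi_1 = 0.269 + (0.894) = 1.163
  psi_2 = theta_2 + phi_1 psi_1 = -0.208 + (0.894)(1.163) = 0.831722
Right-hand sides:
  c_0 = sigma^2 (1 + theta_1 psi_1 + theta_2 psi_2) = 3 * (1 + (0.269)(1.163) + (-0.208)(0.831722)) = 3 * 1.139849 = 3.419546
  c_1 = sigma^2 (theta_1 + theta_2 psi_1) = 3 * (0.269 + (-0.208)(1.163)) = 0.081288
  c_2 = sigma^2 theta_2 = 3 * (-0.208) = -0.624
Equations for k = 0 and k = 1 (AR order 1):
  gamma(0) = phi_1 gamma(1) + c_0
  gamma(1) = phi_1 gamma(0) + c_1
Substituting the second into the first: gamma(0) (1 - phi_1^2) = c_0 + phi_1 c_1, so
  gamma(0) = (c_0 + phi_1 c_1) / (1 - phi_1^2) = (3.419546 + (0.894)(0.081288)) / (1 - (0.894)^2) = 3.492218 / 0.200764 = 17.394642.
  gamma(1) = phi_1 gamma(0) + c_1 = (0.894)(17.394642) + (0.081288) = 15.632098.
For k = 2: gamma(2) = phi_1 gamma(1) + c_2
  = (0.894)(15.632098) + (-0.624) = 13.351096.
Therefore gamma(2) = 13.3511 (to 4 decimal places).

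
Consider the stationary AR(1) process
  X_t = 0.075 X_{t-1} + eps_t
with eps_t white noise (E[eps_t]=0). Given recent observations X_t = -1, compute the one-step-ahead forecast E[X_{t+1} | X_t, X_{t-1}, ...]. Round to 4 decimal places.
E[X_{t+1} \mid \mathcal F_t] = -0.0750

For an AR(p) model X_t = c + sum_i phi_i X_{t-i} + eps_t, the
one-step-ahead conditional mean is
  E[X_{t+1} | X_t, ...] = c + sum_i phi_i X_{t+1-i}.
Substitute known values:
  E[X_{t+1} | ...] = (0.075) * (-1)
                   = -0.0750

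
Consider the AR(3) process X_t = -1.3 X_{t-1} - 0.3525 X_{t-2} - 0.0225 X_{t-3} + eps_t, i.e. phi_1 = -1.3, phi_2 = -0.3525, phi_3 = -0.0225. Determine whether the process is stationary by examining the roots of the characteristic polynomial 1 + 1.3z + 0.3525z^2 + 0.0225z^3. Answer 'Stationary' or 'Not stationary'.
\text{Stationary}

The AR(p) characteristic polynomial is P(z) = 1 + 1.3z + 0.3525z^2 + 0.0225z^3.
Stationarity requires all roots to lie outside the unit circle, i.e. |z| > 1 for every root.
Degree 3: look for a simple real root z0 first, then factor out (1 - z/z0) and solve the remaining quadratic.
Testing z0 = -4: P(-4) = 1 + (1.3)(-4) + (0.3525)(-4)^2 + (0.0225)(-4)^3
  = 1 + (-5.2) + (5.64) + (-1.44) = 0.  So z_0 = -4 is a root, |z_0| = 4.
Divide out the factor (1 + 0.25 z) = (1 - z/z0) (since 1/z0 = -0.25):
  P(z) = (1 + 0.25 z)(1 + (1.05) z + (0.09) z^2)
  [check: z-coef 1.05 - (-0.25) = 1.3; z^2-coef 0.09 - (-0.25)(1.05) = 0.3525; z^3-coef -(-0.25)(0.09) = 0.0225.]
Remaining roots from the quadratic factor 1 + (1.05) z + (0.09) z^2:
  Set 1 + (1.05) z + (0.09) z^2 = 0, i.e. a z^2 + b z + c = 0 with a = 0.09, b = 1.05, c = 1.
  Discriminant D = b^2 - 4ac = (1.05)^2 - 4*(0.09)*1 = 1.1025 - (0.36) = 0.7425.
  D >= 0, so the roots are real: z = (-b +/- sqrt(D)) / (2a) = (-1.05 +/- 0.861684) / (0.18).
    z_1 = (-1.05 + 0.861684) / (0.18) = -1.0462,   |z_1| = 1.0462.
    z_2 = (-1.05 - 0.861684) / (0.18) = -10.6205,   |z_2| = 10.6205.
Moduli of all roots: 4.0000, 1.0462, 10.6205.
All moduli strictly greater than 1? Yes.
Verdict: Stationary.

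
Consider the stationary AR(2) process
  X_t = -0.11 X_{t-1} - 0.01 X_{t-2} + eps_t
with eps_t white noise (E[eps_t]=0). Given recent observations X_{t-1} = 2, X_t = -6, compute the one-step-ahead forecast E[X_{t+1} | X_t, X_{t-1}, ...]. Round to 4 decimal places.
E[X_{t+1} \mid \mathcal F_t] = 0.6400

For an AR(p) model X_t = c + sum_i phi_i X_{t-i} + eps_t, the
one-step-ahead conditional mean is
  E[X_{t+1} | X_t, ...] = c + sum_i phi_i X_{t+1-i}.
Substitute known values:
  E[X_{t+1} | ...] = (-0.11) * (-6) + (-0.01) * (2)
                   = 0.6400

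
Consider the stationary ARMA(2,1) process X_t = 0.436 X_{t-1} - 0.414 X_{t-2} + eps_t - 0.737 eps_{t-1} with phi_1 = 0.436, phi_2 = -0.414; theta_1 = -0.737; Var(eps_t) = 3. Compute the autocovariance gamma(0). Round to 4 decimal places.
\gamma(0) = 4.3557

Multiply the model equation by X_{t-k} and take expectations. With theta_0 = psi_0 = 1 and psi_j the MA(infinity) weights, this gives
  gamma(k) - sum_i phi_i gamma(k-i) = c_k,
  c_k = sigma^2 * sum_{j=k..q} theta_j psi_{j-k}   (c_k = 0 for k > q),
using gamma(-m) = gamma(m).
psi-weights needed (psi_j = theta_j + sum_i phi_i psi_{j-i}):
  psi_1 = theta_1 + phi_1 = -0.737 + (0.436) = -0.301
Right-hand sides:
  c_0 = sigma^2 (1 + theta_1 psi_1) = 3 * (1 + (-0.737)(-0.301)) = 3 * 1.221837 = 3.665511
  c_1 = sigma^2 theta_1 = 3 * (-0.737) = -2.211
  c_2 = 0
Equations for k = 0, 1, 2 (AR order 2, c_2 = 0):
  (E0) gamma(0) = phi_1 gamma(1) + phi_2 gamma(2) + c_0
  (E1) gamma(1) = phi_1 gamma(0) + phi_2 gamma(1) + c_1
  (E2) gamma(2) = phi_1 gamma(1) + phi_2 gamma(0)
From (E1): gamma(1) = A gamma(0) + B with
  A = phi_1 / (1 - phi_2) = 0.436 / 1.414 = 0.308345,   B = c_1 / (1 - phi_2) = -2.211 / 1.414 = -1.563649.
Insert (E2) into (E0): gamma(0) (1 - phi_2^2) = phi_1 (1 + phi_2) gamma(1) + c_0.
  phi_1 (1 + phi_2) = (0.436)(0.586) = 0.255496,   1 - phi_2^2 = 0.828604.
Replace gamma(1) by A gamma(0) + B and collect gamma(0):
  gamma(0) [0.828604 - (0.255496)(0.308345)] = (0.255496)(-1.563649) + 3.665511
  gamma(0) * 0.749823 = 3.266005
  gamma(0) = 3.266005 / 0.749823 = 4.355701.
Therefore gamma(0) = 4.3557 (to 4 decimal places).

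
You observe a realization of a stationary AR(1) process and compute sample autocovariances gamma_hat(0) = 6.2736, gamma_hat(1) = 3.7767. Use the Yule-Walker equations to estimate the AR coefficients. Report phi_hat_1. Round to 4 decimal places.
\hat\phi_{1} = 0.6020

The Yule-Walker equations for an AR(p) process read, in matrix form,
  Gamma_p phi = r_p,   with   (Gamma_p)_{ij} = gamma(|i - j|),
                       (r_p)_i = gamma(i),   i,j = 1..p.
Substitute the sample gammas (Toeplitz matrix and right-hand side of size 1):
  Gamma_p = [[6.2736]]
  r_p     = [3.7767]
With p = 1 this is the single equation gamma(0) phi_1 = gamma(1):
  phi_hat_1 = gamma(1) / gamma(0) = 3.7767 / 6.2736 = 0.6020.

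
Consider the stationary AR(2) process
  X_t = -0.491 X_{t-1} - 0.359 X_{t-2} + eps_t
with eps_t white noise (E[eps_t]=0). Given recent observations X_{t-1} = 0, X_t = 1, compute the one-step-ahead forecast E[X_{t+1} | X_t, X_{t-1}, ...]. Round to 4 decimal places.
E[X_{t+1} \mid \mathcal F_t] = -0.4910

For an AR(p) model X_t = c + sum_i phi_i X_{t-i} + eps_t, the
one-step-ahead conditional mean is
  E[X_{t+1} | X_t, ...] = c + sum_i phi_i X_{t+1-i}.
Substitute known values:
  E[X_{t+1} | ...] = (-0.491) * (1) + (-0.359) * (0)
                   = -0.4910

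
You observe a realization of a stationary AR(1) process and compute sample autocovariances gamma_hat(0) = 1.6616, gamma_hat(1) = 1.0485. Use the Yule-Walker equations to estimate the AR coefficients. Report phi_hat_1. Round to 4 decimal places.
\hat\phi_{1} = 0.6310

The Yule-Walker equations for an AR(p) process read, in matrix form,
  Gamma_p phi = r_p,   with   (Gamma_p)_{ij} = gamma(|i - j|),
                       (r_p)_i = gamma(i),   i,j = 1..p.
Substitute the sample gammas (Toeplitz matrix and right-hand side of size 1):
  Gamma_p = [[1.6616]]
  r_p     = [1.0485]
With p = 1 this is the single equation gamma(0) phi_1 = gamma(1):
  phi_hat_1 = gamma(1) / gamma(0) = 1.0485 / 1.6616 = 0.6310.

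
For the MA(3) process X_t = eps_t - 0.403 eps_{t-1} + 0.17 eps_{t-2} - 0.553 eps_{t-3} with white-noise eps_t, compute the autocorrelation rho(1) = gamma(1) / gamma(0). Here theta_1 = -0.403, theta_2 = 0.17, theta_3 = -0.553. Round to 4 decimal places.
\rho(1) = -0.3777

For an MA(q) process with theta_0 = 1, the autocovariance is
  gamma(k) = sigma^2 * sum_{i=0..q-k} theta_i * theta_{i+k},
and rho(k) = gamma(k) / gamma(0). Sigma^2 cancels.
  numerator   = (1)*(-0.403) + (-0.403)*(0.17) + (0.17)*(-0.553) = -0.56552.
  denominator = (1)^2 + (-0.403)^2 + (0.17)^2 + (-0.553)^2 = 1.497118.
  rho(1) = -0.56552 / 1.497118 = -0.3777.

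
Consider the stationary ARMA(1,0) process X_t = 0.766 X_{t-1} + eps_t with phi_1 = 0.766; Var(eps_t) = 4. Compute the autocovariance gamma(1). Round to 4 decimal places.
\gamma(1) = 7.4145

Multiply the model equation by X_{t-k} and take expectations. With theta_0 = psi_0 = 1 and psi_j the MA(infinity) weights, this gives
  gamma(k) - sum_i phi_i gamma(k-i) = c_k,
  c_k = sigma^2 * sum_{j=k..q} theta_j psi_{j-k}   (c_k = 0 for k > q),
using gamma(-m) = gamma(m).
Pure AR (q = 0): c_0 = sigma^2 = 4, c_k = 0 for k >= 1.
Equations for k = 0 and k = 1 (AR order 1):
  gamma(0) = phi_1 gamma(1) + c_0
  gamma(1) = phi_1 gamma(0) + c_1
Substituting the second into the first: gamma(0) (1 - phi_1^2) = c_0 + phi_1 c_1, so
  gamma(0) = c_0 / (1 - phi_1^2) = 4 / (1 - (0.766)^2) = 4 / 0.413244 = 9.679511.
  gamma(1) = phi_1 gamma(0) = (0.766)(9.679511) = 7.414506.
Therefore gamma(1) = 7.4145 (to 4 decimal places).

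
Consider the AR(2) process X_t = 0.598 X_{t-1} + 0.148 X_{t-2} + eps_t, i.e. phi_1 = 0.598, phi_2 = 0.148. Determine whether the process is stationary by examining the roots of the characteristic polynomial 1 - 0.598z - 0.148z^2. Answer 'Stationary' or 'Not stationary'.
\text{Stationary}

The AR(p) characteristic polynomial is P(z) = 1 - 0.598z - 0.148z^2.
Stationarity requires all roots to lie outside the unit circle, i.e. |z| > 1 for every root.
Set 1 + (-0.598) z + (-0.148) z^2 = 0, i.e. a z^2 + b z + c = 0 with a = -0.148, b = -0.598, c = 1.
Discriminant D = b^2 - 4ac = (-0.598)^2 - 4*(-0.148)*1 = 0.357604 - (-0.592) = 0.949604.
D >= 0, so the roots are real: z = (-b +/- sqrt(D)) / (2a) = (0.598 +/- 0.974476) / (-0.296).
  z_1 = (0.598 + 0.974476) / (-0.296) = -5.3124,   |z_1| = 5.3124.
  z_2 = (0.598 - 0.974476) / (-0.296) = 1.2719,   |z_2| = 1.2719.
Moduli of all roots: 5.3124, 1.2719.
All moduli strictly greater than 1? Yes.
Verdict: Stationary.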